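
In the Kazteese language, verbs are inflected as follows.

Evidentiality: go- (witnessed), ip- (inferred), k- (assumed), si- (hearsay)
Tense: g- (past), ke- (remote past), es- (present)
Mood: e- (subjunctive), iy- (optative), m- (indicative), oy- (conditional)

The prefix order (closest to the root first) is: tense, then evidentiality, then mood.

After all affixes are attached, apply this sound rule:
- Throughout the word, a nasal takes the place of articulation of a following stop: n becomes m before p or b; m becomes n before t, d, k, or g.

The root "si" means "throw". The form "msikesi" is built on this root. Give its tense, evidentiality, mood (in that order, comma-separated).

Segment: m-si-ke-si.
tense: ke- → remote past.
evidentiality: si- → hearsay.
mood: m- → indicative.

remote past, hearsay, indicative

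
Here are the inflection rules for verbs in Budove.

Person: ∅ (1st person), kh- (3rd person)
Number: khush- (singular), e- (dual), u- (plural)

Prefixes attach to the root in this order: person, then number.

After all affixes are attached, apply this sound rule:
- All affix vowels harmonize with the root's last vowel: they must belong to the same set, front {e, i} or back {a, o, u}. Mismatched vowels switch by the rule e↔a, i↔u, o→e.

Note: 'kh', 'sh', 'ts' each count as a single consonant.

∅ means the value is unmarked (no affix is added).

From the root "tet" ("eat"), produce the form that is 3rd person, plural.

Attach person 3rd person kh- → khtet.
Attach number plural u- → ukhtet.
Apply vowel harmony: ukhtet → ikhtet.

ikhtet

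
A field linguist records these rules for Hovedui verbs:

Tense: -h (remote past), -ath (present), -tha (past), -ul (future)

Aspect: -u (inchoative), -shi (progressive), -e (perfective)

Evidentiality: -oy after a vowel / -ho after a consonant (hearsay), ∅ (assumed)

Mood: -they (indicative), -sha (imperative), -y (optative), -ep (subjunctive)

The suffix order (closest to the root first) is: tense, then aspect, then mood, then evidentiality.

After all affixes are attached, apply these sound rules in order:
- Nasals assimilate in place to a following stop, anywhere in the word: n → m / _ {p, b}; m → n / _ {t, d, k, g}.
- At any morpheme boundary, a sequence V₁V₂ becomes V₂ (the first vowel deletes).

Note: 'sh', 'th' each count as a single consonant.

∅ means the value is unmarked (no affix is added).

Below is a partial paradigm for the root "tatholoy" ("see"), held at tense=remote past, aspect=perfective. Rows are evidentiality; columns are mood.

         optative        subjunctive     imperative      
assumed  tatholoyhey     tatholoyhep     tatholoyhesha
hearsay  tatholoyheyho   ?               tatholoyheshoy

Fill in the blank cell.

tatholoyhepho

Attach tense remote past -h → tatholoyh.
Attach aspect perfective -e → tatholoyhe.
Attach mood subjunctive -ep → tatholoyheep.
Attach evidentiality hearsay -ho (after consonant 'p') → tatholoyheepho.
Nasal assimilation: no change.
Apply vowel deletion: tatholoyheepho → tatholoyhepho.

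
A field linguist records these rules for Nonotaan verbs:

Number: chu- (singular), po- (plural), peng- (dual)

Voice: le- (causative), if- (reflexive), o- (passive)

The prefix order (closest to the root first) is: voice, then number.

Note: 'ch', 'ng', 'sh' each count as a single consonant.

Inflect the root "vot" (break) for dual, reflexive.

Attach voice reflexive if- → ifvot.
Attach number dual peng- → pengifvot.

pengifvot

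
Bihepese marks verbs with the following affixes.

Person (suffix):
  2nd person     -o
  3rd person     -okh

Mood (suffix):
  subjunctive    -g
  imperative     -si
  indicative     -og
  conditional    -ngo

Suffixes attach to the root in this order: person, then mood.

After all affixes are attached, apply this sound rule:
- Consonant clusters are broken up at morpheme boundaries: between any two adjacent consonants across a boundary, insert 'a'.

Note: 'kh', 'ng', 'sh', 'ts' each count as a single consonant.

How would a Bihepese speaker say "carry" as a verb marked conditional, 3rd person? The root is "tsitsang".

tsitsangokhango

Attach person 3rd person -okh → tsitsangokh.
Attach mood conditional -ngo → tsitsangokhngo.
Apply epenthesis: tsitsangokhngo → tsitsangokhango.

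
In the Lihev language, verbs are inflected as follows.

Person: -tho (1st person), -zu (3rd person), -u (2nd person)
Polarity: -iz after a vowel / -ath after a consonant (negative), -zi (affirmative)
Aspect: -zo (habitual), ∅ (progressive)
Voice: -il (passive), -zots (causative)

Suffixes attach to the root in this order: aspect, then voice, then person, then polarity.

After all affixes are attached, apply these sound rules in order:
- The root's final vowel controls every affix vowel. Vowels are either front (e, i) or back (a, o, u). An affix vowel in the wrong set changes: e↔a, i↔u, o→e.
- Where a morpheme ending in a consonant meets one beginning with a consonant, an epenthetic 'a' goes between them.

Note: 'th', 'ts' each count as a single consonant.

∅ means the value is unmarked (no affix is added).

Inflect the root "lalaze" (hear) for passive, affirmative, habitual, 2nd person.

Attach aspect habitual -zo → lalazezo.
Attach voice passive -il → lalazezoil.
Attach person 2nd person -u → lalazezoilu.
Attach polarity affirmative -zi → lalazezoiluzi.
Apply vowel harmony: lalazezoiluzi → lalazezeilizi.
Epenthesis: no change.

lalazezeilizi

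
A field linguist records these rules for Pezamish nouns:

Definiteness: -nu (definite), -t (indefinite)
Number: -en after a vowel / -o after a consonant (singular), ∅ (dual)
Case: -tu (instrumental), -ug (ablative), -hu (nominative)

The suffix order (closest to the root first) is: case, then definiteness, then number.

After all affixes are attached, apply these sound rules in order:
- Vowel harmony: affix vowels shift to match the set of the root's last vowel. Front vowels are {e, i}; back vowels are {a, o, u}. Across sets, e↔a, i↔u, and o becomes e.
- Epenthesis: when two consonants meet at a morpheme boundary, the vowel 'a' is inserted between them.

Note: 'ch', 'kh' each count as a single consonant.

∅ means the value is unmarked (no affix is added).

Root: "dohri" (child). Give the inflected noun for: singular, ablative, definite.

dohriiganien

Attach case ablative -ug → dohriug.
Attach definiteness definite -nu → dohriugnu.
Attach number singular -en (after vowel 'u') → dohriugnuen.
Apply vowel harmony: dohriugnuen → dohriignien.
Apply epenthesis: dohriignien → dohriiganien.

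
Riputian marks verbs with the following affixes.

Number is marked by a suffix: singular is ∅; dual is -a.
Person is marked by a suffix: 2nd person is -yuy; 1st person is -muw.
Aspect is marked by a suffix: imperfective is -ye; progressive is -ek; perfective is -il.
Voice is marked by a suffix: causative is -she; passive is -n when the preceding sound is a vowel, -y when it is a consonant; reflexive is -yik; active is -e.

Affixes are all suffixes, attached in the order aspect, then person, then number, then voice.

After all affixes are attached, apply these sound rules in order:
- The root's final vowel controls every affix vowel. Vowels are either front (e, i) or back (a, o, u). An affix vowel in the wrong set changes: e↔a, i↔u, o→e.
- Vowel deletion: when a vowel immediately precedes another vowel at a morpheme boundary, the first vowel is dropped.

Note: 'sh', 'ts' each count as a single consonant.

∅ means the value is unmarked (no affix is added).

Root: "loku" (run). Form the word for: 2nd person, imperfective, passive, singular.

lokuyayuyy

Attach aspect imperfective -ye → lokuye.
Attach person 2nd person -yuy → lokuyeyuy.
number = singular: zero marking, form stays lokuyeyuy.
Attach voice passive -y (after consonant 'y') → lokuyeyuyy.
Apply vowel harmony: lokuyeyuyy → lokuyayuyy.
Vowel deletion: no change.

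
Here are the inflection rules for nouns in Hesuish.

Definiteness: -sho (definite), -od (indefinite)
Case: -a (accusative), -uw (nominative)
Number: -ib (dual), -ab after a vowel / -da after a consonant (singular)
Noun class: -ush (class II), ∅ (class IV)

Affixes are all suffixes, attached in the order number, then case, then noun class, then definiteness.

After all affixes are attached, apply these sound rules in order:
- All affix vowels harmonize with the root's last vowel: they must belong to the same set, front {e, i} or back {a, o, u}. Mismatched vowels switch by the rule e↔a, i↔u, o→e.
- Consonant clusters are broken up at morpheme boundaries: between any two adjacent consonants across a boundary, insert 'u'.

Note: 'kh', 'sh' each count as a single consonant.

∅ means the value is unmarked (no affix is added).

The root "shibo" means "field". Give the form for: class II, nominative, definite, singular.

Attach number singular -ab (after vowel 'o') → shiboab.
Attach case nominative -uw → shiboabuw.
Attach noun class class II -ush → shiboabuwush.
Attach definiteness definite -sho → shiboabuwushsho.
Vowel harmony: no change.
Apply epenthesis: shiboabuwushsho → shiboabuwushusho.

shiboabuwushusho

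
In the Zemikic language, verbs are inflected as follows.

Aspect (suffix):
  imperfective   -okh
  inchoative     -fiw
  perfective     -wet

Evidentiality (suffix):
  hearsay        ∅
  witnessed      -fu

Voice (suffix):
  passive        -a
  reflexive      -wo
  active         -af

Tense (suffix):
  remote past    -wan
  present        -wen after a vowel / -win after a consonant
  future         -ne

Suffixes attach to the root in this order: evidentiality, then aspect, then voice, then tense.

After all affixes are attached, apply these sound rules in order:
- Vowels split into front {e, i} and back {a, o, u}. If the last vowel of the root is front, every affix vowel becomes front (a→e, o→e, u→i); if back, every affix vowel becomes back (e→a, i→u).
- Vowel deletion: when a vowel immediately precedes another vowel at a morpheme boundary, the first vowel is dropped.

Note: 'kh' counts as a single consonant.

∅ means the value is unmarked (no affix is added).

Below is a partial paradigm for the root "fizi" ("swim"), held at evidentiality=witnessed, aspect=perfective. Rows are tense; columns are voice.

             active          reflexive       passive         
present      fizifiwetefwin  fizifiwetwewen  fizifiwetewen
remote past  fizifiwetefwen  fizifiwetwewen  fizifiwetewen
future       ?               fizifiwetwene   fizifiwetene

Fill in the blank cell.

fizifiwetefne

Attach evidentiality witnessed -fu → fizifu.
Attach aspect perfective -wet → fizifuwet.
Attach voice active -af → fizifuwetaf.
Attach tense future -ne → fizifuwetafne.
Apply vowel harmony: fizifuwetafne → fizifiwetefne.
Vowel deletion: no change.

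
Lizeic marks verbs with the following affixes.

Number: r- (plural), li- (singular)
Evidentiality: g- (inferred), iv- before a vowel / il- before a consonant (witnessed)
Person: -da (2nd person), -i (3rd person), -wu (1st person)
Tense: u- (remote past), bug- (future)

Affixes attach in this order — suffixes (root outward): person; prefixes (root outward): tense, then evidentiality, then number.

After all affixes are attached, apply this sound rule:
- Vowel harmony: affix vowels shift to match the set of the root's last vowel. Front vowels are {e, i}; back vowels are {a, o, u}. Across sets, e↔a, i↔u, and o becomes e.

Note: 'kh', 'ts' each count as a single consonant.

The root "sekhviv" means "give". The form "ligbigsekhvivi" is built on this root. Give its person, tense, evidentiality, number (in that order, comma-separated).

3rd person, future, inferred, singular

Segment: li-g-bug-sekhviv-i.
person: -i → 3rd person.
tense: bug- → future.
evidentiality: g- → inferred.
number: li- → singular.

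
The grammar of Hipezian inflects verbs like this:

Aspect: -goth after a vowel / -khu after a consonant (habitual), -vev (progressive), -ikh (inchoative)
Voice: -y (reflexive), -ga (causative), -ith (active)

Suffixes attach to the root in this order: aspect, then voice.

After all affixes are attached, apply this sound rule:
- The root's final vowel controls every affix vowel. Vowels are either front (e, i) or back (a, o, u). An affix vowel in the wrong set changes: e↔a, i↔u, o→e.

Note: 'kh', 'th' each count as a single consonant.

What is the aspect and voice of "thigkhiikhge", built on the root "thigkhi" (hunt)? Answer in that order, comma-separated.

inchoative, causative

Segment: thigkhi-ikh-ga.
aspect: -ikh → inchoative.
voice: -ga → causative.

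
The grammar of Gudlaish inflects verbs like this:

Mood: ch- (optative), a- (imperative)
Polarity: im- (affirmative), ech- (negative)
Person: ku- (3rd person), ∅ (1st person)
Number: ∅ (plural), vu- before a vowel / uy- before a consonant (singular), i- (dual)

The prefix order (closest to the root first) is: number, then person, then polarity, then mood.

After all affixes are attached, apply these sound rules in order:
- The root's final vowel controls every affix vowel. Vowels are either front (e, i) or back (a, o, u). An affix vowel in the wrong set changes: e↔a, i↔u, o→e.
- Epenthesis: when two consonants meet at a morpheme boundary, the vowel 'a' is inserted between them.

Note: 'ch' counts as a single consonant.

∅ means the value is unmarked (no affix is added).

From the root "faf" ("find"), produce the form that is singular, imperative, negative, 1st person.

Attach number singular uy- (before consonant 'f') → uyfaf.
person = 1st person: zero marking, form stays uyfaf.
Attach polarity negative ech- → echuyfaf.
Attach mood imperative a- → aechuyfaf.
Apply vowel harmony: aechuyfaf → aachuyfaf.
Apply epenthesis: aachuyfaf → aachuyafaf.

aachuyafaf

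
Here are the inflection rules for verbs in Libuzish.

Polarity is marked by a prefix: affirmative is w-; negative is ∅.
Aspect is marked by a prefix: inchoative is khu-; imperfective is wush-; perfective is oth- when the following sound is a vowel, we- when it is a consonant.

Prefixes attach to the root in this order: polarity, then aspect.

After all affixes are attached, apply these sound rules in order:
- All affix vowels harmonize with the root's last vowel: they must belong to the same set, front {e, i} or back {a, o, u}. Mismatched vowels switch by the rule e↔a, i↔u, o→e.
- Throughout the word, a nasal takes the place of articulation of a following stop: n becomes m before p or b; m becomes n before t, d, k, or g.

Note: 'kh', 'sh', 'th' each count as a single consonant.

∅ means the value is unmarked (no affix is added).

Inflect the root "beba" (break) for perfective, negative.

wabeba

polarity = negative: zero marking, form stays beba.
Attach aspect perfective we- (before consonant 'b') → webeba.
Apply vowel harmony: webeba → wabeba.
Nasal assimilation: no change.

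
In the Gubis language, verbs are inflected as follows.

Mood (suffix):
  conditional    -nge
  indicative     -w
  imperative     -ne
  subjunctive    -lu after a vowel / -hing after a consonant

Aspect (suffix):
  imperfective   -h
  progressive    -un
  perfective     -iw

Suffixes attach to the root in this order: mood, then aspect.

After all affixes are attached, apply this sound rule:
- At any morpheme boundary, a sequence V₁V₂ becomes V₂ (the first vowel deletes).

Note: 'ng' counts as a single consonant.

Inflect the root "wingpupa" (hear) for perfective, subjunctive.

Attach mood subjunctive -lu (after vowel 'a') → wingpupalu.
Attach aspect perfective -iw → wingpupaluiw.
Apply vowel deletion: wingpupaluiw → wingpupaliw.

wingpupaliw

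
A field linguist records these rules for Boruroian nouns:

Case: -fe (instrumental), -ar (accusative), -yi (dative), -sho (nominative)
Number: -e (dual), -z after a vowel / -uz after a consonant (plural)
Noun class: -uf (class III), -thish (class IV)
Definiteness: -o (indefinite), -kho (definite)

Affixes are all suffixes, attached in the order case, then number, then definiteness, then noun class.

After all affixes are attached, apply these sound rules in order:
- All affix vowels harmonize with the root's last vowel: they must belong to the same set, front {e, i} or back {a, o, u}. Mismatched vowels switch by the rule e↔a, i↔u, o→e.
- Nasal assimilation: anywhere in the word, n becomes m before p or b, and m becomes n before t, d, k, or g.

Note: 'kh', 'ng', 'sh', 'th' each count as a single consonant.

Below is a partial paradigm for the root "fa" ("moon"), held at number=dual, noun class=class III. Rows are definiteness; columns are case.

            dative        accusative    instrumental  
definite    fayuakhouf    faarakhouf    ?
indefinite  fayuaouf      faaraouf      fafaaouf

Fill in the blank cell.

Attach case instrumental -fe → fafe.
Attach number dual -e → fafee.
Attach definiteness definite -kho → fafeekho.
Attach noun class class III -uf → fafeekhouf.
Apply vowel harmony: fafeekhouf → fafaakhouf.
Nasal assimilation: no change.

fafaakhouf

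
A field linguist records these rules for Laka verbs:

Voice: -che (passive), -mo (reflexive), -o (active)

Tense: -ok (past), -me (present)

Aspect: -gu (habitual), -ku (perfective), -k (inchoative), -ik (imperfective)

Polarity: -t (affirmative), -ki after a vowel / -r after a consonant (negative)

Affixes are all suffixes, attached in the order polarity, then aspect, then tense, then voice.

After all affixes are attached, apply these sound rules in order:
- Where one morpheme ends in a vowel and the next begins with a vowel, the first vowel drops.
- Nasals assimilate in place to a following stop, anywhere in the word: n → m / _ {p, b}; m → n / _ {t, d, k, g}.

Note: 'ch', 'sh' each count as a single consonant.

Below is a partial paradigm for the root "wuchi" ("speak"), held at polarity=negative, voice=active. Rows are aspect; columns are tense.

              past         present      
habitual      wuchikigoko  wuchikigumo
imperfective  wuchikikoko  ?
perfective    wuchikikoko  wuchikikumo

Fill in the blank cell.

Attach polarity negative -ki (after vowel 'i') → wuchiki.
Attach aspect imperfective -ik → wuchikiik.
Attach tense present -me → wuchikiikme.
Attach voice active -o → wuchikiikmeo.
Apply vowel deletion: wuchikiikmeo → wuchikikmo.
Nasal assimilation: no change.

wuchikikmo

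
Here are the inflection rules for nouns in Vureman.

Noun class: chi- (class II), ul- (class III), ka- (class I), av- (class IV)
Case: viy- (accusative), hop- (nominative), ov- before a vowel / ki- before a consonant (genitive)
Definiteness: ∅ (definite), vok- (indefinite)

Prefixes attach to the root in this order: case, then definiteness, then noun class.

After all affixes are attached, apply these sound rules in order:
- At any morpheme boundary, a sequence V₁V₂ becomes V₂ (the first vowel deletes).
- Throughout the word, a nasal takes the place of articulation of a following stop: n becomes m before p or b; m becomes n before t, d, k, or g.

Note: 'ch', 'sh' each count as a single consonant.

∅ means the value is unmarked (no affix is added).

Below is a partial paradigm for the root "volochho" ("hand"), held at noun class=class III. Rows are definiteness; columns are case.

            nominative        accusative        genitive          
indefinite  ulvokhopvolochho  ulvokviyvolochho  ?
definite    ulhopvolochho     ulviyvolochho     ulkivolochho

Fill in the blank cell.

Attach case genitive ki- (before consonant 'v') → kivolochho.
Attach definiteness indefinite vok- → vokkivolochho.
Attach noun class class III ul- → ulvokkivolochho.
Vowel deletion: no change.
Nasal assimilation: no change.

ulvokkivolochho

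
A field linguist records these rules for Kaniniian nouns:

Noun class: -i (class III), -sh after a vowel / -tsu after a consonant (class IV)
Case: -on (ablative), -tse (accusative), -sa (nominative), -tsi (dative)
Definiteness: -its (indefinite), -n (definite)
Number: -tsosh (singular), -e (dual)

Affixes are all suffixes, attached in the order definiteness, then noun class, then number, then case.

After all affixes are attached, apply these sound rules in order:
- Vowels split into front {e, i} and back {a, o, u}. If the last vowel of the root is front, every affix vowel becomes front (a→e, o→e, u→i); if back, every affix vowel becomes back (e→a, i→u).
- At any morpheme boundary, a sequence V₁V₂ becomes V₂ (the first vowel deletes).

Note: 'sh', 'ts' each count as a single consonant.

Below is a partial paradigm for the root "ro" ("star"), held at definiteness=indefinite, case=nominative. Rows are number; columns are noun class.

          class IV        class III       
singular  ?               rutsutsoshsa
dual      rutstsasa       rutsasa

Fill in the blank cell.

Attach definiteness indefinite -its → roits.
Attach noun class class IV -tsu (after consonant 'ts') → roitstsu.
Attach number singular -tsosh → roitstsutsosh.
Attach case nominative -sa → roitstsutsoshsa.
Apply vowel harmony: roitstsutsoshsa → routstsutsoshsa.
Apply vowel deletion: routstsutsoshsa → rutstsutsoshsa.

rutstsutsoshsa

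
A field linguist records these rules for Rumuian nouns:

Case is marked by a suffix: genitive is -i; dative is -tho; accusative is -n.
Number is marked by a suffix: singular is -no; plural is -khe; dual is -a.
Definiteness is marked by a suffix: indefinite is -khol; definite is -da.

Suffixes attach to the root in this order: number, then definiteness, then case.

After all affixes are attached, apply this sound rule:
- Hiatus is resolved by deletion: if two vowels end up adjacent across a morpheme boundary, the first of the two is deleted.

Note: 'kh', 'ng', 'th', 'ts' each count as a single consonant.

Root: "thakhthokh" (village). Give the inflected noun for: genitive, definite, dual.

thakhthokhadi

Attach number dual -a → thakhthokha.
Attach definiteness definite -da → thakhthokhada.
Attach case genitive -i → thakhthokhadai.
Apply vowel deletion: thakhthokhadai → thakhthokhadi.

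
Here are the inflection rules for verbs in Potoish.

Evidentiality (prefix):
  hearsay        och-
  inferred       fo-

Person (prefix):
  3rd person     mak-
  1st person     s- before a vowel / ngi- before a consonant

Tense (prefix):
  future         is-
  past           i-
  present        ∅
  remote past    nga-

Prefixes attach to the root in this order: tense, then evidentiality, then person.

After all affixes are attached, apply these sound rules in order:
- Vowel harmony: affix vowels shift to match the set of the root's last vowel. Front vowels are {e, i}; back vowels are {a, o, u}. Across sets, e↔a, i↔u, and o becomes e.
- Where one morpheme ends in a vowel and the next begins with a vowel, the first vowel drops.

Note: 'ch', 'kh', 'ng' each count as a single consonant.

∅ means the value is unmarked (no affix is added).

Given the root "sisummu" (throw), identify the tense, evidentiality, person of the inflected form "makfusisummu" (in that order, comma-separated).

past, inferred, 3rd person

Segment: mak-fo-i-sisummu.
tense: i- → past.
evidentiality: fo- → inferred.
person: mak- → 3rd person.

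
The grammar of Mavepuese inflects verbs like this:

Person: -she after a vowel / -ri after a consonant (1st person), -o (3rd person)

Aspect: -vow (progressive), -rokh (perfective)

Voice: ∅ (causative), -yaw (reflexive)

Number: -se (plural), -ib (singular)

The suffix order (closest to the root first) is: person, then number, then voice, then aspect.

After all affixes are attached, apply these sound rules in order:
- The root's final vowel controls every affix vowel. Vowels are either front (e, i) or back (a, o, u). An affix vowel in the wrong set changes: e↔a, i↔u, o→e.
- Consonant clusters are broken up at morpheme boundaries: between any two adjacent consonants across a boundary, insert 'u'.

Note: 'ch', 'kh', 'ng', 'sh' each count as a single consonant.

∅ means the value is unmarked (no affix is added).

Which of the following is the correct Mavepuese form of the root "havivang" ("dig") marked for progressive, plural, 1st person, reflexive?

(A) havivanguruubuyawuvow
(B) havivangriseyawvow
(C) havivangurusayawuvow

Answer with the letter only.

Attach person 1st person -ri (after consonant 'ng') → havivangri.
Attach number plural -se → havivangrise.
Attach voice reflexive -yaw → havivangriseyaw.
Attach aspect progressive -vow → havivangriseyawvow.
Apply vowel harmony: havivangriseyawvow → havivangrusayawvow.
Apply epenthesis: havivangrusayawvow → havivangurusayawuvow.
So the correct form is havivangurusayawuvow, option (C).
(B) havivangriseyawvow is wrong: it fails to apply the sound rule(s).
(A) havivanguruubuyawuvow is wrong: it uses singular instead of plural for number.

C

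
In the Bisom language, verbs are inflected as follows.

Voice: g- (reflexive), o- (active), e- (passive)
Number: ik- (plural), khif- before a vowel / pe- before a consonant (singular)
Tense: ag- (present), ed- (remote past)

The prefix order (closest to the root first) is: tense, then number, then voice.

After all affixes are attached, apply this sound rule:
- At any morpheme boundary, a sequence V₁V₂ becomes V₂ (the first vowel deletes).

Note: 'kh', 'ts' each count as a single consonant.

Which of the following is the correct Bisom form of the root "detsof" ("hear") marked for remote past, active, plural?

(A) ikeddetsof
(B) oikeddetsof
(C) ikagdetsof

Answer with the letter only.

A

Attach tense remote past ed- → eddetsof.
Attach number plural ik- → ikeddetsof.
Attach voice active o- → oikeddetsof.
Apply vowel deletion: oikeddetsof → ikeddetsof.
So the correct form is ikeddetsof, option (A).
(C) ikagdetsof is wrong: it uses present instead of remote past for tense.
(B) oikeddetsof is wrong: it fails to apply the sound rule(s).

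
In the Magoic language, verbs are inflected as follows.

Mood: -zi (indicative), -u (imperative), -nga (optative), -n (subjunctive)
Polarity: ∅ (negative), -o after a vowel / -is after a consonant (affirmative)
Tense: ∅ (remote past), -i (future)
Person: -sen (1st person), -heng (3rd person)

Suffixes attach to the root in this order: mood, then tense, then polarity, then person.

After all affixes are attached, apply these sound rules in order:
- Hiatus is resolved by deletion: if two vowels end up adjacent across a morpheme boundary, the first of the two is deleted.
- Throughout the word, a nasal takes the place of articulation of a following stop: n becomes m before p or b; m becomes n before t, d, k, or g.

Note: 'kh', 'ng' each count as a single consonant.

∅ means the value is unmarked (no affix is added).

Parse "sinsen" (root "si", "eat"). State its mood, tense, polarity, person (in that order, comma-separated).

subjunctive, remote past, negative, 1st person

Segment: si-n-sen.
mood: -n → subjunctive.
tense: ∅ → remote past.
polarity: ∅ → negative.
person: -sen → 1st person.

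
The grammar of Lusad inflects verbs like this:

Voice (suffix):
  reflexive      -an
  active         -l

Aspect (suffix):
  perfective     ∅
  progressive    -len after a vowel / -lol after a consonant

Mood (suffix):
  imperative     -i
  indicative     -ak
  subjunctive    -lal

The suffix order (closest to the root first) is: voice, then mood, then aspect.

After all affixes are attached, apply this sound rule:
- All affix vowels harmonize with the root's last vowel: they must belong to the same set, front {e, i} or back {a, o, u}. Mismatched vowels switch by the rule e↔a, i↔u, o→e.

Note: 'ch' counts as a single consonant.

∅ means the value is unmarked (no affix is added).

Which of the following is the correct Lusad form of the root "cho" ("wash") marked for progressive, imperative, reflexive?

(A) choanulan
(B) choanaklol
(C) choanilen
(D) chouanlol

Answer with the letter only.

A

Attach voice reflexive -an → choan.
Attach mood imperative -i → choani.
Attach aspect progressive -len (after vowel 'i') → choanilen.
Apply vowel harmony: choanilen → choanulan.
So the correct form is choanulan, option (A).
(C) choanilen is wrong: it fails to apply the sound rule(s).
(B) choanaklol is wrong: it uses indicative instead of imperative for mood.
(D) chouanlol is wrong: it has the affixes in the wrong order.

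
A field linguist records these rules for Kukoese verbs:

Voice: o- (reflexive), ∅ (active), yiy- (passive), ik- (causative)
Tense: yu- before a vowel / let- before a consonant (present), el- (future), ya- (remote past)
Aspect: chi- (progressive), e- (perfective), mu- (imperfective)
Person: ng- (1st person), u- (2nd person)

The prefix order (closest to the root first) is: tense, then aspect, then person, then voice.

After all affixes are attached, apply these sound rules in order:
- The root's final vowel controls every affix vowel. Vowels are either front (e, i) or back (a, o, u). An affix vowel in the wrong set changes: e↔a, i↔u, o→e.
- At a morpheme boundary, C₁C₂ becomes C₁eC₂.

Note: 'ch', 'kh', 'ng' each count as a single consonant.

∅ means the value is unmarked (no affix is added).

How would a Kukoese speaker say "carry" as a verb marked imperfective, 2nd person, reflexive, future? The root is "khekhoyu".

oumualekhekhoyu

Attach tense future el- → elkhekhoyu.
Attach aspect imperfective mu- → muelkhekhoyu.
Attach person 2nd person u- → umuelkhekhoyu.
Attach voice reflexive o- → oumuelkhekhoyu.
Apply vowel harmony: oumuelkhekhoyu → oumualkhekhoyu.
Apply epenthesis: oumualkhekhoyu → oumualekhekhoyu.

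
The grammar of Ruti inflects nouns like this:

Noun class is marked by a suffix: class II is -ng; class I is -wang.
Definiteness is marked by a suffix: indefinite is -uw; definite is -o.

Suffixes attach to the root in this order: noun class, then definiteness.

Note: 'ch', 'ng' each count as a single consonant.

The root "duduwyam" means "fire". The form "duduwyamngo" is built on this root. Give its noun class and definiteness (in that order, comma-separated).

Segment: duduwyam-ng-o.
noun class: -ng → class II.
definiteness: -o → definite.

class II, definite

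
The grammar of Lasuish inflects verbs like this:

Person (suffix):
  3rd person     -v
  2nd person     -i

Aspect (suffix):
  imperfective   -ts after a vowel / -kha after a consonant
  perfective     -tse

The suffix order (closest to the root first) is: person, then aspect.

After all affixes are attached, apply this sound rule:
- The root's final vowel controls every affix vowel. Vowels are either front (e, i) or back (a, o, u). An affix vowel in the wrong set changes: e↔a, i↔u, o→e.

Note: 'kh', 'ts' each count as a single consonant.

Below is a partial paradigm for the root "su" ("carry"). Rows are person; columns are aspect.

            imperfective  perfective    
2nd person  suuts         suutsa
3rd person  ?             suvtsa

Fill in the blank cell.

Attach person 3rd person -v → suv.
Attach aspect imperfective -kha (after consonant 'v') → suvkha.
Vowel harmony: no change.

suvkha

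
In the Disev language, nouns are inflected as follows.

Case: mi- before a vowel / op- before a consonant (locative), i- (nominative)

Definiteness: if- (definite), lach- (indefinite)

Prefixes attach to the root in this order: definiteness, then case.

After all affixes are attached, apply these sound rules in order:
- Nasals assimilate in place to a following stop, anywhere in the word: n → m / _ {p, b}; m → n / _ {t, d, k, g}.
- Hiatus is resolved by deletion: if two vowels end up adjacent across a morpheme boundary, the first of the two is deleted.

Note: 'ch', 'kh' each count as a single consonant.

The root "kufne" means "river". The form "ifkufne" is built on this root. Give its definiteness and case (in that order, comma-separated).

Segment: i-if-kufne.
definiteness: if- → definite.
case: i- → nominative.

definite, nominative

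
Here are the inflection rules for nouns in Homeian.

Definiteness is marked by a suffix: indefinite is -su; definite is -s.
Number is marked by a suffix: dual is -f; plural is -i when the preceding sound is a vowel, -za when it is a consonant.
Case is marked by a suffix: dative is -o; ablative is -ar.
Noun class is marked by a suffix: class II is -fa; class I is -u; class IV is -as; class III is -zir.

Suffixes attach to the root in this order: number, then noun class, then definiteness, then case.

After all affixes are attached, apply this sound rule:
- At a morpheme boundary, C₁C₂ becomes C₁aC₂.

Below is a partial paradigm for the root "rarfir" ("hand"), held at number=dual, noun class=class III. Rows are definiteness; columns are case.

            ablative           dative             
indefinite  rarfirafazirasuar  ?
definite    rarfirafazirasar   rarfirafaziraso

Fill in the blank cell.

rarfirafazirasuo

Attach number dual -f → rarfirf.
Attach noun class class III -zir → rarfirfzir.
Attach definiteness indefinite -su → rarfirfzirsu.
Attach case dative -o → rarfirfzirsuo.
Apply epenthesis: rarfirfzirsuo → rarfirafazirasuo.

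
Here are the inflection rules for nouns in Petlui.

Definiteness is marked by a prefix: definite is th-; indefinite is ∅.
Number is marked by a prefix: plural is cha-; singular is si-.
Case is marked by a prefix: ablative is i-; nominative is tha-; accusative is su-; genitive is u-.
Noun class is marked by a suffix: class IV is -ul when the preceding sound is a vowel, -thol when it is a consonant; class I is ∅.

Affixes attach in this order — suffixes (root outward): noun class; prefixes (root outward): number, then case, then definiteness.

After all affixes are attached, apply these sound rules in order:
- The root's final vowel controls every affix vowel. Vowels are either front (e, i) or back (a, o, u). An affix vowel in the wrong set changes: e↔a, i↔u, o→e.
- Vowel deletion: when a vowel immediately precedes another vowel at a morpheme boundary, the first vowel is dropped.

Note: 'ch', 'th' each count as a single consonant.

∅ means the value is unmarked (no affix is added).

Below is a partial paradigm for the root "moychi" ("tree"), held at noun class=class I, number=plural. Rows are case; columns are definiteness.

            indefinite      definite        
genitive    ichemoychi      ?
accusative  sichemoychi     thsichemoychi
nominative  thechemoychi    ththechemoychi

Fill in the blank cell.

noun class = class I: zero marking, form stays moychi.
Attach number plural cha- → chamoychi.
Attach case genitive u- → uchamoychi.
Attach definiteness definite th- → thuchamoychi.
Apply vowel harmony: thuchamoychi → thichemoychi.
Vowel deletion: no change.

thichemoychi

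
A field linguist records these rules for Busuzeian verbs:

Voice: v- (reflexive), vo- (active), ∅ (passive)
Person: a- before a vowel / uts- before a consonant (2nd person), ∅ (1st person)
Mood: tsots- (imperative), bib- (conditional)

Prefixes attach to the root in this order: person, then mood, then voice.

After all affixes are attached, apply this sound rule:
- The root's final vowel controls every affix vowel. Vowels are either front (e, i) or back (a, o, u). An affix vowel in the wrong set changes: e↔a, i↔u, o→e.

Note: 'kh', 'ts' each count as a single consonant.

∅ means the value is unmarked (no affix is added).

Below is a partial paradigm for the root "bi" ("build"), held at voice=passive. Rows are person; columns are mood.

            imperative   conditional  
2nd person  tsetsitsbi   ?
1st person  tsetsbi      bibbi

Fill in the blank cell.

bibitsbi

Attach person 2nd person uts- (before consonant 'b') → utsbi.
Attach mood conditional bib- → bibutsbi.
voice = passive: zero marking, form stays bibutsbi.
Apply vowel harmony: bibutsbi → bibitsbi.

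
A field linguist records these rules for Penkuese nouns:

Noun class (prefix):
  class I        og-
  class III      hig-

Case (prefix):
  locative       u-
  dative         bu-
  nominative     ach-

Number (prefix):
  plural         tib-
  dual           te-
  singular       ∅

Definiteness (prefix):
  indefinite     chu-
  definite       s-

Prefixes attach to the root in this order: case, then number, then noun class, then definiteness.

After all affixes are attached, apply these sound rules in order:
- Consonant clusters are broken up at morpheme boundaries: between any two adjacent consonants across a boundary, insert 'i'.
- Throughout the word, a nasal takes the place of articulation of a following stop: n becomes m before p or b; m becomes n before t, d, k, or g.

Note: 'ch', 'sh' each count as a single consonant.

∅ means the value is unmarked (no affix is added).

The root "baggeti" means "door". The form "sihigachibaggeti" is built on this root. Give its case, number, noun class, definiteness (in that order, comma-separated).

Segment: s-hig-ach-baggeti.
case: ach- → nominative.
number: ∅ → singular.
noun class: hig- → class III.
definiteness: s- → definite.

nominative, singular, class III, definite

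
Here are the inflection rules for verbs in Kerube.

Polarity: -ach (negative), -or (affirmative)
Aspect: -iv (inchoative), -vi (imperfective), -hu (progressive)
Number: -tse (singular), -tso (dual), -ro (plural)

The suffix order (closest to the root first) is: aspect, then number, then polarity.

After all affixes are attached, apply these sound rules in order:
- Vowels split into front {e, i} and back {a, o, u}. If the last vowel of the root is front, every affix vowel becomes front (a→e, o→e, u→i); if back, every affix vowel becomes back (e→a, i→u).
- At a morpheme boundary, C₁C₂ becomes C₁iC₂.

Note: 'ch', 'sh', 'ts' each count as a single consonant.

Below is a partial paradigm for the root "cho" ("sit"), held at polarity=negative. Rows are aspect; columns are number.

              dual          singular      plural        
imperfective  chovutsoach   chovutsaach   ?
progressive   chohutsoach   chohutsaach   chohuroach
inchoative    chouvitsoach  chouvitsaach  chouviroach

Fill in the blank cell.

Attach aspect imperfective -vi → chovi.
Attach number plural -ro → choviro.
Attach polarity negative -ach → choviroach.
Apply vowel harmony: choviroach → chovuroach.
Epenthesis: no change.

chovuroach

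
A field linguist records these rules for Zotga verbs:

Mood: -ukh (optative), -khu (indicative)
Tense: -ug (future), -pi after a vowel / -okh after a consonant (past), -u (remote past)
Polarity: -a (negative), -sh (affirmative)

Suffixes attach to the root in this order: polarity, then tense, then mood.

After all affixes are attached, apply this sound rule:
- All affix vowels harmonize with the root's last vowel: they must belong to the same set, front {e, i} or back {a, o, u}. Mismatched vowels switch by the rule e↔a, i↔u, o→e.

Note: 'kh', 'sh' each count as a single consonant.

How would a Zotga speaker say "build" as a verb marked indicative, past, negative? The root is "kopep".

Attach polarity negative -a → kopepa.
Attach tense past -pi (after vowel 'a') → kopepapi.
Attach mood indicative -khu → kopepapikhu.
Apply vowel harmony: kopepapikhu → kopepepikhi.

kopepepikhi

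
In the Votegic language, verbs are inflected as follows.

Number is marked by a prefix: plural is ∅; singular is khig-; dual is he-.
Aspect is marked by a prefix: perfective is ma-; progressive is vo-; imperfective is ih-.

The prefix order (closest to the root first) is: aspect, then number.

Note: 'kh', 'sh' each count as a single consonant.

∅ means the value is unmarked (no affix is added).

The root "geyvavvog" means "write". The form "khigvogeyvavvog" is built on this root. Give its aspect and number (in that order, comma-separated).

Segment: khig-vo-geyvavvog.
aspect: vo- → progressive.
number: khig- → singular.

progressive, singular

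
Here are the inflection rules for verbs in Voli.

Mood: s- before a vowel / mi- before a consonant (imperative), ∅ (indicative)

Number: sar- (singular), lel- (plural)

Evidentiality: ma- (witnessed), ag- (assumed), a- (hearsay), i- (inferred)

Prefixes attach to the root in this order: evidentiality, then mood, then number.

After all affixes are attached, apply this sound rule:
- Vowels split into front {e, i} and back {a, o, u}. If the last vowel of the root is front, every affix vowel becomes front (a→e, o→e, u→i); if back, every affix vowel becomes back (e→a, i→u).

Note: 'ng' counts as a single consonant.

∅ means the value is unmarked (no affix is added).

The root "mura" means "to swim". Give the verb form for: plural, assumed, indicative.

Attach evidentiality assumed ag- → agmura.
mood = indicative: zero marking, form stays agmura.
Attach number plural lel- → lelagmura.
Apply vowel harmony: lelagmura → lalagmura.

lalagmura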